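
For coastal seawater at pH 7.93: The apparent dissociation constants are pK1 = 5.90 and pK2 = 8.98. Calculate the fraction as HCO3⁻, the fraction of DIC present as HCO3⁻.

α₁ = 0.910

α₁ = 1 / (1 + [H⁺]/K1 + K2/[H⁺]) = 1 / (1 + 10^-2.03 + 10^-1.05)
   = 1 / (1 + 0.0093325 + 0.089125) = 1/1.0985 = 0.9104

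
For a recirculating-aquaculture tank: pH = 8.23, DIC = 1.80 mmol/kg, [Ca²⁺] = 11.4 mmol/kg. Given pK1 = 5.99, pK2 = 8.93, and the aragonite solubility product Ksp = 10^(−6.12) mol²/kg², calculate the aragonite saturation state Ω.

Ω = 4.48

α₂ = 1 / (1 + [H⁺]/K2 + [H⁺]²/(K1K2)) = 1 / (1 + 10^+0.70 + 10^-1.54)
   = 1 / (1 + 5.0119 + 0.028840) = 1/6.0407 = 0.1655
[CO3²⁻] = α₂ × DIC = 0.1655 × 1.80 = 0.2980 mmol/kg
Ksp = 10^(−6.12) = 7.586×10^-7
Ω = [Ca²⁺][CO3²⁻]/Ksp = (11.4×10^-3)(2.980×10^-4) / 7.586×10^-7 = 4.48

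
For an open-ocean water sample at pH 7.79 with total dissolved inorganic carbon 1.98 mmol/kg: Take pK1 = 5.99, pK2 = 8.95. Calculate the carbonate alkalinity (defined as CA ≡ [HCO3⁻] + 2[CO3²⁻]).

CA = [HCO3⁻] + 2[CO3²⁻] = (α₁ + 2α₂)·DIC
At pH 7.79: [H⁺]/K1 = 10^-1.80 = 0.015849, K2/[H⁺] = 10^-1.16 = 0.069183
α₁ = 1/(1 + 0.015849 + 0.069183) = 1/1.0850 = 0.9216; α₂ = α₁·K2/[H⁺] = 0.06376
α₁ + 2α₂ = 1.0492
CA = 1.0492 × 1.98 = 2.08 mmol/kg

CA = 2.08 mmol/kg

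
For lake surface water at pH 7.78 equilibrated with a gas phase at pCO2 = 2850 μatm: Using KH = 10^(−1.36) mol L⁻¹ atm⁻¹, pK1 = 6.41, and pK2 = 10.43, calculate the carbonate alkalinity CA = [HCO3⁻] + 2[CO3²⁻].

[CO2*] = KH · pCO2 = 10^(−1.36) × 2850×10^-6 = 1.244×10^-4 mol/L
α₀ = 1/(1 + K1/[H⁺] + K1K2/[H⁺]²) = 1/(1 + 10^+1.37 + 10^-1.28) = 0.04083
DIC = [CO2*]/α₀ = 1.244×10^-4 / 0.04083 = 3.047 mmol/L
CA = (α₁ + 2α₂)·DIC = (0.9570 + 2×0.002143) × 3.047 = 2.93 mmol/L

CA = 2.93 mmol/L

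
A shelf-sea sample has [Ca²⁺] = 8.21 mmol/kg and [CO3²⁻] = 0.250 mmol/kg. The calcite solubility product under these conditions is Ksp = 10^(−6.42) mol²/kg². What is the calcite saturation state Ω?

Ksp = 10^(−6.42) = 3.802×10^-7
Ω = [Ca²⁺][CO3²⁻]/Ksp = (8.21×10^-3)(0.250×10^-3) / 3.802×10^-7 = 5.40

Ω = 5.40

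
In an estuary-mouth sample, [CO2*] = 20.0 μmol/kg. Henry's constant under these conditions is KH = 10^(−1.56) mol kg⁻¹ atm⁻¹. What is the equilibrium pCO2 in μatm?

KH = 10^(−1.56) = 2.754×10^-2 mol kg⁻¹ atm⁻¹
pCO2 = [CO2*]/KH = 20.0×10^-6 / 2.754×10^-2 = 7.26×10^-4 atm = 726 μatm

pCO2 = 726 μatm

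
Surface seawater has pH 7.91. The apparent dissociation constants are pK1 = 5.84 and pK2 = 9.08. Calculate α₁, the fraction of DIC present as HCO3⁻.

α₁ = 0.929

α₁ = 1 / (1 + [H⁺]/K1 + K2/[H⁺]) = 1 / (1 + 10^-2.07 + 10^-1.17)
   = 1 / (1 + 0.0085114 + 0.067608) = 1/1.0761 = 0.9293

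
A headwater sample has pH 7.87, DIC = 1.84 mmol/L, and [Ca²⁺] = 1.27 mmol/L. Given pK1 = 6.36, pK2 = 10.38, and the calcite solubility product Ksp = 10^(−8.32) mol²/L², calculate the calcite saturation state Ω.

Ω = 1.46

α₂ = 1 / (1 + [H⁺]/K2 + [H⁺]²/(K1K2)) = 1 / (1 + 10^+2.51 + 10^+1.00)
   = 1 / (1 + 323.59 + 10.000) = 1/334.59 = 0.002989
[CO3²⁻] = α₂ × DIC = 0.002989 × 1.84 = 0.005499 mmol/L = 5.499 μmol/L
Ksp = 10^(−8.32) = 4.786×10^-9
Ω = [Ca²⁺][CO3²⁻]/Ksp = (1.27×10^-3)(5.499×10^-6) / 4.786×10^-9 = 1.46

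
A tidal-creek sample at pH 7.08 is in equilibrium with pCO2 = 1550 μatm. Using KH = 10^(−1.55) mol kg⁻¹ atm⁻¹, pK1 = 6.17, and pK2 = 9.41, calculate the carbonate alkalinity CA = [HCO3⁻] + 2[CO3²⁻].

[CO2*] = KH · pCO2 = 10^(−1.55) × 1550×10^-6 = 4.368×10^-5 mol/kg
α₀ = 1/(1 + K1/[H⁺] + K1K2/[H⁺]²) = 1/(1 + 10^+0.91 + 10^-1.42) = 0.1091
DIC = [CO2*]/α₀ = 4.368×10^-5 / 0.1091 = 0.4004 mmol/kg
CA = (α₁ + 2α₂)·DIC = (0.8868 + 2×0.004148) × 0.4004 = 0.358 mmol/kg

CA = 0.358 mmol/kg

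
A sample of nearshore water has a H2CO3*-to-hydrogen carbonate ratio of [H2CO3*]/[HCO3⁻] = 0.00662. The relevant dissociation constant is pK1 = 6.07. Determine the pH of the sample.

pH = 8.25

From K1 = [H⁺][HCO3⁻]/[H2CO3*]:  pH = pK1 − log₁₀([H2CO3*]/[HCO3⁻])
log₁₀(0.00662) = -2.179
pH = 6.07 − (-2.179) = 8.25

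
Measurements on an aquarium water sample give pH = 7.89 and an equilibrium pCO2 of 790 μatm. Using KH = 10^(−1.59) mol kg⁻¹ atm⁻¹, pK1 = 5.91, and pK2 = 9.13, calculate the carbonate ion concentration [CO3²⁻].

[CO2*] = KH · pCO2 = 10^(−1.59) × 790×10^-6 = 2.031×10^-5 mol/kg
α₀ = 1/(1 + K1/[H⁺] + K1K2/[H⁺]²) = 1/(1 + 10^+1.98 + 10^+0.74) = 0.009804
DIC = [CO2*]/α₀ = 2.031×10^-5 / 0.009804 = 2.071 mmol/kg
[CO3²⁻] = α₂·DIC; α₂ = 0.05388, so [CO3²⁻] = 0.05388 × 2.071 = 0.112 mmol/kg

[CO3²⁻] = 0.112 mmol/kg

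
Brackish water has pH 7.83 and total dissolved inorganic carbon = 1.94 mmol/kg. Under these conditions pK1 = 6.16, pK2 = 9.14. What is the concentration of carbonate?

α₂ = 1 / (1 + [H⁺]/K2 + [H⁺]²/(K1K2)) = 1 / (1 + 10^+1.31 + 10^-0.36)
   = 1 / (1 + 20.417 + 0.43652) = 1/21.854 = 0.04576
[CO3²⁻] = α₂ × DIC = 0.04576 × 1.94 = 0.0888 mmol/kg

[CO3²⁻] = 0.0888 mmol/kg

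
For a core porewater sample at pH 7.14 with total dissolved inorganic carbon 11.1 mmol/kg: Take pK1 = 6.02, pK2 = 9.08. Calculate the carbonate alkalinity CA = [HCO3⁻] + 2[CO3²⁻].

CA = [HCO3⁻] + 2[CO3²⁻] = (α₁ + 2α₂)·DIC
At pH 7.14: [H⁺]/K1 = 10^-1.12 = 0.075858, K2/[H⁺] = 10^-1.94 = 0.011482
α₁ = 1/(1 + 0.075858 + 0.011482) = 1/1.0873 = 0.9197; α₂ = α₁·K2/[H⁺] = 0.01056
α₁ + 2α₂ = 0.9408
CA = 0.9408 × 11.1 = 10.4 mmol/kg

CA = 10.4 mmol/kg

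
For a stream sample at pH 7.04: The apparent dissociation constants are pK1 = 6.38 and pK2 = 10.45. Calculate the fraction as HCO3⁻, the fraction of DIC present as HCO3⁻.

α₁ = 1 / (1 + [H⁺]/K1 + K2/[H⁺]) = 1 / (1 + 10^-0.66 + 10^-3.41)
   = 1 / (1 + 0.21878 + 0.00038905) = 1/1.2192 = 0.8202

α₁ = 0.820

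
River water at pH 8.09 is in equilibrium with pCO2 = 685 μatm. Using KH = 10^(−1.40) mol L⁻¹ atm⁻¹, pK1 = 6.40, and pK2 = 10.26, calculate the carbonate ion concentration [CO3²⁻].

[CO2*] = KH · pCO2 = 10^(−1.40) × 685×10^-6 = 2.727×10^-5 mol/L
α₀ = 1/(1 + K1/[H⁺] + K1K2/[H⁺]²) = 1/(1 + 10^+1.69 + 10^-0.48) = 0.01988
DIC = [CO2*]/α₀ = 2.727×10^-5 / 0.01988 = 1.372 mmol/L
[CO3²⁻] = α₂·DIC; α₂ = 0.006582, so [CO3²⁻] = 0.006582 × 1.372 = 0.00903 mmol/L = 9.03 μmol/L

[CO3²⁻] = 9.03 μmol/L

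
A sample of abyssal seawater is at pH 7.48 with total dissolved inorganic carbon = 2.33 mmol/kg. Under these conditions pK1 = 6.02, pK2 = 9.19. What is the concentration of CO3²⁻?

α₂ = 1 / (1 + [H⁺]/K2 + [H⁺]²/(K1K2)) = 1 / (1 + 10^+1.71 + 10^+0.25)
   = 1 / (1 + 51.286 + 1.7783) = 1/54.064 = 0.01850
[CO3²⁻] = α₂ × DIC = 0.01850 × 2.33 = 0.0431 mmol/kg

[CO3²⁻] = 0.0431 mmol/kg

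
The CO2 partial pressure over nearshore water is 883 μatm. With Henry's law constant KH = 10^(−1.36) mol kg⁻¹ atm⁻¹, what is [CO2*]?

KH = 10^(−1.36) = 4.365×10^-2 mol kg⁻¹ atm⁻¹
[CO2*] = KH · pCO2 = 4.365×10^-2 × 883×10^-6 atm = 3.85×10^-5 mol/kg

[CO2*] = 38.5 μmol/kg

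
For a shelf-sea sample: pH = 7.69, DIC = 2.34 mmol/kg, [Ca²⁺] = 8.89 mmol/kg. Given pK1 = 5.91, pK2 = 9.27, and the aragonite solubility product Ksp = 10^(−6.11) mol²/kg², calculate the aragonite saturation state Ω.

Ω = 0.676

α₂ = 1 / (1 + [H⁺]/K2 + [H⁺]²/(K1K2)) = 1 / (1 + 10^+1.58 + 10^-0.20)
   = 1 / (1 + 38.019 + 0.63096) = 1/39.650 = 0.02522
[CO3²⁻] = α₂ × DIC = 0.02522 × 2.34 = 0.05902 mmol/kg
Ksp = 10^(−6.11) = 7.762×10^-7
Ω = [Ca²⁺][CO3²⁻]/Ksp = (8.89×10^-3)(5.902×10^-5) / 7.762×10^-7 = 0.676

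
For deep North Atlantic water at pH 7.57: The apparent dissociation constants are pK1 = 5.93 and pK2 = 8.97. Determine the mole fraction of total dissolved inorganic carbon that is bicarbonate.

α₁ = 1 / (1 + [H⁺]/K1 + K2/[H⁺]) = 1 / (1 + 10^-1.64 + 10^-1.40)
   = 1 / (1 + 0.022909 + 0.039811) = 1/1.0627 = 0.9410

α₁ = 0.941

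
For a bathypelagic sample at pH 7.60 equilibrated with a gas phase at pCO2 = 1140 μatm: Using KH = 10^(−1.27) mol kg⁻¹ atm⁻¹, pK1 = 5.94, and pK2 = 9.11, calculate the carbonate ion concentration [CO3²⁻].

[CO3²⁻] = 0.0865 mmol/kg

[CO2*] = KH · pCO2 = 10^(−1.27) × 1140×10^-6 = 6.122×10^-5 mol/kg
α₀ = 1/(1 + K1/[H⁺] + K1K2/[H⁺]²) = 1/(1 + 10^+1.66 + 10^+0.15) = 0.02078
DIC = [CO2*]/α₀ = 6.122×10^-5 / 0.02078 = 2.946 mmol/kg
[CO3²⁻] = α₂·DIC; α₂ = 0.02935, so [CO3²⁻] = 0.02935 × 2.946 = 0.0865 mmol/kg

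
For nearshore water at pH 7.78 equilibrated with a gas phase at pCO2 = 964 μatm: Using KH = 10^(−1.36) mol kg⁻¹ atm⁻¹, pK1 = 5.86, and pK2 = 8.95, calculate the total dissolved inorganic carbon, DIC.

DIC = 3.78 mmol/kg

[CO2*] = KH · pCO2 = 10^(−1.36) × 964×10^-6 = 4.208×10^-5 mol/kg
α₀ = 1/(1 + K1/[H⁺] + K1K2/[H⁺]²) = 1/(1 + 10^+1.92 + 10^+0.75) = 0.01114
DIC = [CO2*]/α₀ = 4.208×10^-5 / 0.01114 = 3.78 mmol/kg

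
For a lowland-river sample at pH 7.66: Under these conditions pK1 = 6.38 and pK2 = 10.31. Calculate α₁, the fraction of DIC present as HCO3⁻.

α₁ = 1 / (1 + [H⁺]/K1 + K2/[H⁺]) = 1 / (1 + 10^-1.28 + 10^-2.65)
   = 1 / (1 + 0.052481 + 0.0022387) = 1/1.0547 = 0.9481

α₁ = 0.948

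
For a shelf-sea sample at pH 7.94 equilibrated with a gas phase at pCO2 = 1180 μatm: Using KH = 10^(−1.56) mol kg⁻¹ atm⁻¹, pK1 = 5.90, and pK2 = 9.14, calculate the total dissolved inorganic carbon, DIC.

[CO2*] = KH · pCO2 = 10^(−1.56) × 1180×10^-6 = 3.250×10^-5 mol/kg
α₀ = 1/(1 + K1/[H⁺] + K1K2/[H⁺]²) = 1/(1 + 10^+2.04 + 10^+0.84) = 0.008506
DIC = [CO2*]/α₀ = 3.250×10^-5 / 0.008506 = 3.82 mmol/kg

DIC = 3.82 mmol/kg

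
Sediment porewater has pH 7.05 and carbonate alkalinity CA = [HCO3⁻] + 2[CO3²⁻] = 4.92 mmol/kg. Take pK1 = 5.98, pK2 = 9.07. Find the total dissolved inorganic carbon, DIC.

DIC = 5.28 mmol/kg

CA = [HCO3⁻] + 2[CO3²⁻] = (α₁ + 2α₂)·DIC
At pH 7.05: [H⁺]/K1 = 10^-1.07 = 0.085114, K2/[H⁺] = 10^-2.02 = 0.0095499
α₁ = 1/(1 + 0.085114 + 0.0095499) = 1/1.0947 = 0.9135; α₂ = α₁·K2/[H⁺] = 0.008724
α₁ + 2α₂ = 0.9310
DIC = CA / (α₁ + 2α₂) = 4.92 / 0.9310 = 5.28 mmol/kg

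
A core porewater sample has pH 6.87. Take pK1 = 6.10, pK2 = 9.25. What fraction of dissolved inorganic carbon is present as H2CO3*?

α₀ = 1 / (1 + K1/[H⁺] + K1K2/[H⁺]²) = 1 / (1 + 10^+0.77 + 10^-1.61)
   = 1 / (1 + 5.8884 + 0.024547) = 1/6.9130 = 0.1447

α₀ = 0.145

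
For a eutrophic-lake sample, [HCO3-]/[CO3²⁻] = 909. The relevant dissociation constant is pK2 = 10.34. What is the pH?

pH = 7.38

From K2 = [H⁺][CO3²⁻]/[HCO3-]:  pH = pK2 − log₁₀([HCO3-]/[CO3²⁻])
log₁₀(909) = +2.959
pH = 10.34 − (+2.959) = 7.38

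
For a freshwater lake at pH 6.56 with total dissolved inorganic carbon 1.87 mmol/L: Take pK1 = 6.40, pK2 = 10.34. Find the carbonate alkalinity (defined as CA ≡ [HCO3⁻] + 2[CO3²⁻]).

CA = 1.11 mmol/L

CA = [HCO3⁻] + 2[CO3²⁻] = (α₁ + 2α₂)·DIC
At pH 6.56: [H⁺]/K1 = 10^-0.16 = 0.69183, K2/[H⁺] = 10^-3.78 = 0.00016596
α₁ = 1/(1 + 0.69183 + 0.00016596) = 1/1.6920 = 0.5910; α₂ = α₁·K2/[H⁺] = 9.808×10^-5
α₁ + 2α₂ = 0.5912
CA = 0.5912 × 1.87 = 1.11 mmol/L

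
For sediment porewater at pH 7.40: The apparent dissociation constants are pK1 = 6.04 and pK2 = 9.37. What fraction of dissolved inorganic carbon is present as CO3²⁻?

α₂ = 1 / (1 + [H⁺]/K2 + [H⁺]²/(K1K2)) = 1 / (1 + 10^+1.97 + 10^+0.61)
   = 1 / (1 + 93.325 + 4.0738) = 1/98.399 = 0.01016

α₂ = 0.0102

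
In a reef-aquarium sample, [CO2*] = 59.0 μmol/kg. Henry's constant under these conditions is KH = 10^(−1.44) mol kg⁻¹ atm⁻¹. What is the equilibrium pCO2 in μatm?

KH = 10^(−1.44) = 3.631×10^-2 mol kg⁻¹ atm⁻¹
pCO2 = [CO2*]/KH = 59.0×10^-6 / 3.631×10^-2 = 1.62×10^-3 atm = 1620 μatm

pCO2 = 1620 μatm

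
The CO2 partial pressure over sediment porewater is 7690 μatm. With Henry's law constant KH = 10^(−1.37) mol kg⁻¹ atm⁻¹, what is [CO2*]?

[CO2*] = 328 μmol/kg

KH = 10^(−1.37) = 4.266×10^-2 mol kg⁻¹ atm⁻¹
[CO2*] = KH · pCO2 = 4.266×10^-2 × 7690×10^-6 atm = 3.28×10^-4 mol/kg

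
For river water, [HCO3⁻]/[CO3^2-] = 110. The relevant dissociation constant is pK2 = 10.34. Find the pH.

pH = 8.30

From K2 = [H⁺][CO3^2-]/[HCO3⁻]:  pH = pK2 − log₁₀([HCO3⁻]/[CO3^2-])
log₁₀(110) = +2.041
pH = 10.34 − (+2.041) = 8.30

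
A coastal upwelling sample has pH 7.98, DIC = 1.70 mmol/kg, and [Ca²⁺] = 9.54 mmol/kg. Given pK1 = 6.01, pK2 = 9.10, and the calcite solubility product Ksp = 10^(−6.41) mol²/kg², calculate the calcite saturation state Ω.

α₂ = 1 / (1 + [H⁺]/K2 + [H⁺]²/(K1K2)) = 1 / (1 + 10^+1.12 + 10^-0.85)
   = 1 / (1 + 13.183 + 0.14125) = 1/14.324 = 0.06981
[CO3²⁻] = α₂ × DIC = 0.06981 × 1.70 = 0.1187 mmol/kg
Ksp = 10^(−6.41) = 3.890×10^-7
Ω = [Ca²⁺][CO3²⁻]/Ksp = (9.54×10^-3)(1.187×10^-4) / 3.890×10^-7 = 2.91

Ω = 2.91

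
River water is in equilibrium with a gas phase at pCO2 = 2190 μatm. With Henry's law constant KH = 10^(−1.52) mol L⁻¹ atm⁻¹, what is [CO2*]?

[CO2*] = 66.1 μmol/L

KH = 10^(−1.52) = 3.020×10^-2 mol L⁻¹ atm⁻¹
[CO2*] = KH · pCO2 = 3.020×10^-2 × 2190×10^-6 atm = 6.61×10^-5 mol/L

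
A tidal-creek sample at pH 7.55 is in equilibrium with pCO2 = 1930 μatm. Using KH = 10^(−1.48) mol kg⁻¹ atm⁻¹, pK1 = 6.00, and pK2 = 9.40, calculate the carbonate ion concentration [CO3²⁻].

[CO3²⁻] = 0.0320 mmol/kg

[CO2*] = KH · pCO2 = 10^(−1.48) × 1930×10^-6 = 6.391×10^-5 mol/kg
α₀ = 1/(1 + K1/[H⁺] + K1K2/[H⁺]²) = 1/(1 + 10^+1.55 + 10^-0.30) = 0.02704
DIC = [CO2*]/α₀ = 6.391×10^-5 / 0.02704 = 2.363 mmol/kg
[CO3²⁻] = α₂·DIC; α₂ = 0.01355, so [CO3²⁻] = 0.01355 × 2.363 = 0.0320 mmol/kg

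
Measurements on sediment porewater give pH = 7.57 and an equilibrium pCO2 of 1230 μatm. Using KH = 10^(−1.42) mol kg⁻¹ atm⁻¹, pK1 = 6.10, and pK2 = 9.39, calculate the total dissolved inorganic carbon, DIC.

[CO2*] = KH · pCO2 = 10^(−1.42) × 1230×10^-6 = 4.676×10^-5 mol/kg
α₀ = 1/(1 + K1/[H⁺] + K1K2/[H⁺]²) = 1/(1 + 10^+1.47 + 10^-0.35) = 0.03230
DIC = [CO2*]/α₀ = 4.676×10^-5 / 0.03230 = 1.45 mmol/kg

DIC = 1.45 mmol/kg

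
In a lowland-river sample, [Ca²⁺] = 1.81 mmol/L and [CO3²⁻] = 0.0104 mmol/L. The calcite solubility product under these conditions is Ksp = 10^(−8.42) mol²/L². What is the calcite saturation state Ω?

Ω = 4.95

Ksp = 10^(−8.42) = 3.802×10^-9
Ω = [Ca²⁺][CO3²⁻]/Ksp = (1.81×10^-3)(0.0104×10^-3) / 3.802×10^-9 = 4.95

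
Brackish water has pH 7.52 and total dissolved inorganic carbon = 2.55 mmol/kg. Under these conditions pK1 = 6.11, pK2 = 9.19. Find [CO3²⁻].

α₂ = 1 / (1 + [H⁺]/K2 + [H⁺]²/(K1K2)) = 1 / (1 + 10^+1.67 + 10^+0.26)
   = 1 / (1 + 46.774 + 1.8197) = 1/49.593 = 0.02016
[CO3²⁻] = α₂ × DIC = 0.02016 × 2.55 = 0.0514 mmol/kg

[CO3²⁻] = 0.0514 mmol/kg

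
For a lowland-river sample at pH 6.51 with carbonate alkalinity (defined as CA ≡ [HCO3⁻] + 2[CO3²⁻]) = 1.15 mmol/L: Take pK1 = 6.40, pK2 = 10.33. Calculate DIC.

CA = [HCO3⁻] + 2[CO3²⁻] = (α₁ + 2α₂)·DIC
At pH 6.51: [H⁺]/K1 = 10^-0.11 = 0.77625, K2/[H⁺] = 10^-3.82 = 0.00015136
α₁ = 1/(1 + 0.77625 + 0.00015136) = 1/1.7764 = 0.5629; α₂ = α₁·K2/[H⁺] = 8.520×10^-5
α₁ + 2α₂ = 0.5631
DIC = CA / (α₁ + 2α₂) = 1.15 / 0.5631 = 2.04 mmol/L

DIC = 2.04 mmol/L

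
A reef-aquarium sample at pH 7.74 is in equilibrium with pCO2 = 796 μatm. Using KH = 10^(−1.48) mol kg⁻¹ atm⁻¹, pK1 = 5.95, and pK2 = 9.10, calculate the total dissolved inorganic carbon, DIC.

DIC = 1.72 mmol/kg

[CO2*] = KH · pCO2 = 10^(−1.48) × 796×10^-6 = 2.636×10^-5 mol/kg
α₀ = 1/(1 + K1/[H⁺] + K1K2/[H⁺]²) = 1/(1 + 10^+1.79 + 10^+0.43) = 0.01530
DIC = [CO2*]/α₀ = 2.636×10^-5 / 0.01530 = 1.72 mmol/kg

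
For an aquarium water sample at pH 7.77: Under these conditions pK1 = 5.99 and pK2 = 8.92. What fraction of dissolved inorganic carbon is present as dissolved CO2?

α₀ = 0.0153

α₀ = 1 / (1 + K1/[H⁺] + K1K2/[H⁺]²) = 1 / (1 + 10^+1.78 + 10^+0.63)
   = 1 / (1 + 60.256 + 4.2658) = 1/65.522 = 0.01526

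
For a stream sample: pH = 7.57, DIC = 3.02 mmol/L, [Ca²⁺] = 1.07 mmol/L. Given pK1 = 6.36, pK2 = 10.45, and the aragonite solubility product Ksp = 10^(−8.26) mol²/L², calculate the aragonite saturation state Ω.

Ω = 0.729

α₂ = 1 / (1 + [H⁺]/K2 + [H⁺]²/(K1K2)) = 1 / (1 + 10^+2.88 + 10^+1.67)
   = 1 / (1 + 758.58 + 46.774) = 1/806.35 = 0.001240
[CO3²⁻] = α₂ × DIC = 0.001240 × 3.02 = 0.003745 mmol/L = 3.745 μmol/L
Ksp = 10^(−8.26) = 5.495×10^-9
Ω = [Ca²⁺][CO3²⁻]/Ksp = (1.07×10^-3)(3.745×10^-6) / 5.495×10^-9 = 0.729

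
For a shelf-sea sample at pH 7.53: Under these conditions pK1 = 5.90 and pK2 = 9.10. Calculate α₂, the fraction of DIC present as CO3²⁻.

α₂ = 0.0256

α₂ = 1 / (1 + [H⁺]/K2 + [H⁺]²/(K1K2)) = 1 / (1 + 10^+1.57 + 10^-0.06)
   = 1 / (1 + 37.154 + 0.87096) = 1/39.024 = 0.02562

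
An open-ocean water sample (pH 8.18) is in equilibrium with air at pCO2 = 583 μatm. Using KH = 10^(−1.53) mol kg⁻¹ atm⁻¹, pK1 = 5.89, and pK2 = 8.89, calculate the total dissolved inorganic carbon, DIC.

[CO2*] = KH · pCO2 = 10^(−1.53) × 583×10^-6 = 1.721×10^-5 mol/kg
α₀ = 1/(1 + K1/[H⁺] + K1K2/[H⁺]²) = 1/(1 + 10^+2.29 + 10^+1.58) = 0.004273
DIC = [CO2*]/α₀ = 1.721×10^-5 / 0.004273 = 4.03 mmol/kg

DIC = 4.03 mmol/kg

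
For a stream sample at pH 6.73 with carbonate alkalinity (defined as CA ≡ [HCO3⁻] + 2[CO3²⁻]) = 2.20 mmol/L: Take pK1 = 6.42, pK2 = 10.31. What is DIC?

CA = [HCO3⁻] + 2[CO3²⁻] = (α₁ + 2α₂)·DIC
At pH 6.73: [H⁺]/K1 = 10^-0.31 = 0.48978, K2/[H⁺] = 10^-3.58 = 0.00026303
α₁ = 1/(1 + 0.48978 + 0.00026303) = 1/1.4900 = 0.6711; α₂ = α₁·K2/[H⁺] = 0.0001765
α₁ + 2α₂ = 0.6715
DIC = CA / (α₁ + 2α₂) = 2.20 / 0.6715 = 3.28 mmol/L

DIC = 3.28 mmol/L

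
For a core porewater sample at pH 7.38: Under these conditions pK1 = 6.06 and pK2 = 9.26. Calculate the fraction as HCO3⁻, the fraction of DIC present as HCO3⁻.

α₁ = 1 / (1 + [H⁺]/K1 + K2/[H⁺]) = 1 / (1 + 10^-1.32 + 10^-1.88)
   = 1 / (1 + 0.047863 + 0.013183) = 1/1.0610 = 0.9425

α₁ = 0.942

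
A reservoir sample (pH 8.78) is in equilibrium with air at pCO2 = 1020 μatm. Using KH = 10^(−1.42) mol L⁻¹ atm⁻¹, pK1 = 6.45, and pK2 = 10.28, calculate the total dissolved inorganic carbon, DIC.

DIC = 8.59 mmol/L

[CO2*] = KH · pCO2 = 10^(−1.42) × 1020×10^-6 = 3.878×10^-5 mol/L
α₀ = 1/(1 + K1/[H⁺] + K1K2/[H⁺]²) = 1/(1 + 10^+2.33 + 10^+0.83) = 0.004514
DIC = [CO2*]/α₀ = 3.878×10^-5 / 0.004514 = 8.59 mmol/L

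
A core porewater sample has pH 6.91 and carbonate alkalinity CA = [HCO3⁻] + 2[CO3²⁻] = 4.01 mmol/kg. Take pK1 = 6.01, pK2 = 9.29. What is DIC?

DIC = 4.49 mmol/kg

CA = [HCO3⁻] + 2[CO3²⁻] = (α₁ + 2α₂)·DIC
At pH 6.91: [H⁺]/K1 = 10^-0.90 = 0.12589, K2/[H⁺] = 10^-2.38 = 0.0041687
α₁ = 1/(1 + 0.12589 + 0.0041687) = 1/1.1301 = 0.8849; α₂ = α₁·K2/[H⁺] = 0.003689
α₁ + 2α₂ = 0.8923
DIC = CA / (α₁ + 2α₂) = 4.01 / 0.8923 = 4.49 mmol/kg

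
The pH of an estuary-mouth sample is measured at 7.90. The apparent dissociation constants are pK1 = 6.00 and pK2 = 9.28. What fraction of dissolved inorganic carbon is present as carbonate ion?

α₂ = 1 / (1 + [H⁺]/K2 + [H⁺]²/(K1K2)) = 1 / (1 + 10^+1.38 + 10^-0.52)
   = 1 / (1 + 23.988 + 0.30200) = 1/25.290 = 0.03954

α₂ = 0.0395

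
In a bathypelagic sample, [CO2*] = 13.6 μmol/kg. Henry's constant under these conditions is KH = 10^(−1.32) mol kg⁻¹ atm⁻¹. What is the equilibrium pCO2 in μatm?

KH = 10^(−1.32) = 4.786×10^-2 mol kg⁻¹ atm⁻¹
pCO2 = [CO2*]/KH = 13.6×10^-6 / 4.786×10^-2 = 2.84×10^-4 atm = 284 μatm

pCO2 = 284 μatm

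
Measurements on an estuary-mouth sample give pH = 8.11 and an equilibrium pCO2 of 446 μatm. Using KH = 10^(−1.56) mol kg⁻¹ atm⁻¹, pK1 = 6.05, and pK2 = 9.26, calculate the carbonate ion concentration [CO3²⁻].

[CO3²⁻] = 0.0998 mmol/kg

[CO2*] = KH · pCO2 = 10^(−1.56) × 446×10^-6 = 1.228×10^-5 mol/kg
α₀ = 1/(1 + K1/[H⁺] + K1K2/[H⁺]²) = 1/(1 + 10^+2.06 + 10^+0.91) = 0.008068
DIC = [CO2*]/α₀ = 1.228×10^-5 / 0.008068 = 1.523 mmol/kg
[CO3²⁻] = α₂·DIC; α₂ = 0.06558, so [CO3²⁻] = 0.06558 × 1.523 = 0.0998 mmol/kg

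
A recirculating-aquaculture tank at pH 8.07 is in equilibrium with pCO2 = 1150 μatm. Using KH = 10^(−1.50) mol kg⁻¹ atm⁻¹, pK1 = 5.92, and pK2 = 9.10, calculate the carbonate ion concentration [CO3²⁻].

[CO3²⁻] = 0.479 mmol/kg

[CO2*] = KH · pCO2 = 10^(−1.50) × 1150×10^-6 = 3.637×10^-5 mol/kg
α₀ = 1/(1 + K1/[H⁺] + K1K2/[H⁺]²) = 1/(1 + 10^+2.15 + 10^+1.12) = 0.006434
DIC = [CO2*]/α₀ = 3.637×10^-5 / 0.006434 = 5.653 mmol/kg
[CO3²⁻] = α₂·DIC; α₂ = 0.08481, so [CO3²⁻] = 0.08481 × 5.653 = 0.479 mmol/kg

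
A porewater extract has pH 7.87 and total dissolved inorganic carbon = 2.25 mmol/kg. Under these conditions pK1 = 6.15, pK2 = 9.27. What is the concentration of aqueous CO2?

α₀ = 1 / (1 + K1/[H⁺] + K1K2/[H⁺]²) = 1 / (1 + 10^+1.72 + 10^+0.32)
   = 1 / (1 + 52.481 + 2.0893) = 1/55.570 = 0.01800
[CO2*] = α₀ × DIC = 0.01800 × 2.25 = 0.0405 mmol/kg

[CO2*] = 0.0405 mmol/kg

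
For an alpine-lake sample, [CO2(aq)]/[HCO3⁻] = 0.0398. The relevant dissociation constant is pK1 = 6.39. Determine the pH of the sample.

pH = 7.79

From K1 = [H⁺][HCO3⁻]/[CO2(aq)]:  pH = pK1 − log₁₀([CO2(aq)]/[HCO3⁻])
log₁₀(0.0398) = -1.400
pH = 6.39 − (-1.400) = 7.79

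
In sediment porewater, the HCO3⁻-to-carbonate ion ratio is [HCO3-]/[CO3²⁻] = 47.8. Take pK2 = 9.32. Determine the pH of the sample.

pH = 7.64

From K2 = [H⁺][CO3²⁻]/[HCO3-]:  pH = pK2 − log₁₀([HCO3-]/[CO3²⁻])
log₁₀(47.8) = +1.679
pH = 9.32 − (+1.679) = 7.64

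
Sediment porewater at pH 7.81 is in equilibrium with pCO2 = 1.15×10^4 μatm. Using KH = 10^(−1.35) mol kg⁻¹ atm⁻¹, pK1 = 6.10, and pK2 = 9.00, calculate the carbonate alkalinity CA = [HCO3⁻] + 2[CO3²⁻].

[CO2*] = KH · pCO2 = 10^(−1.35) × 1.15×10^4×10^-6 = 5.137×10^-4 mol/kg
α₀ = 1/(1 + K1/[H⁺] + K1K2/[H⁺]²) = 1/(1 + 10^+1.71 + 10^+0.52) = 0.01799
DIC = [CO2*]/α₀ = 5.137×10^-4 / 0.01799 = 28.56 mmol/kg
CA = (α₁ + 2α₂)·DIC = (0.9225 + 2×0.05956) × 28.56 = 29.7 mmol/kg

CA = 29.7 mmol/kg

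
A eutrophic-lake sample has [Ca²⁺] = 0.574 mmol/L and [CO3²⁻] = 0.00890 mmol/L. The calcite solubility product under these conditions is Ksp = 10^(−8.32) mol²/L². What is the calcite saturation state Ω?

Ω = 1.07

Ksp = 10^(−8.32) = 4.786×10^-9
Ω = [Ca²⁺][CO3²⁻]/Ksp = (0.574×10^-3)(0.00890×10^-3) / 4.786×10^-9 = 1.07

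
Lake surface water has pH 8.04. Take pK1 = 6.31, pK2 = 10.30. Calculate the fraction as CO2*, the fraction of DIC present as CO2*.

α₀ = 0.0182

α₀ = 1 / (1 + K1/[H⁺] + K1K2/[H⁺]²) = 1 / (1 + 10^+1.73 + 10^-0.53)
   = 1 / (1 + 53.703 + 0.29512) = 1/54.998 = 0.01818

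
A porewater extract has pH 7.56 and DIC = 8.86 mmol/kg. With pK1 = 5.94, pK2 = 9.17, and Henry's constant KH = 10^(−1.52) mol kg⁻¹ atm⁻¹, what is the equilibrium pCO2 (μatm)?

pCO2 = 6710 μatm

α₀ = 1 / (1 + K1/[H⁺] + K1K2/[H⁺]²) = 1 / (1 + 10^+1.62 + 10^+0.01)
   = 1 / (1 + 41.687 + 1.0233) = 1/43.710 = 0.02288
[CO2*] = α₀ × DIC = 0.02288 × 8.86 = 0.2027 mmol/kg
pCO2 = [CO2*]/KH = 2.027×10^-4 / 3.020×10^-2 = 6710 μatm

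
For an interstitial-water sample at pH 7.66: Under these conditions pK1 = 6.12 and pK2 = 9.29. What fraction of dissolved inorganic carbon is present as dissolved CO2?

α₀ = 1 / (1 + K1/[H⁺] + K1K2/[H⁺]²) = 1 / (1 + 10^+1.54 + 10^-0.09)
   = 1 / (1 + 34.674 + 0.81283) = 1/36.487 = 0.02741

α₀ = 0.0274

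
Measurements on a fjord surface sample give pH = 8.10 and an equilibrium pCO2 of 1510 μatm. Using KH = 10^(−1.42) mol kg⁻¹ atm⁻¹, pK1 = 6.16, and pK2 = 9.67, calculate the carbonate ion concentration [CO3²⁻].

[CO2*] = KH · pCO2 = 10^(−1.42) × 1510×10^-6 = 5.741×10^-5 mol/kg
α₀ = 1/(1 + K1/[H⁺] + K1K2/[H⁺]²) = 1/(1 + 10^+1.94 + 10^+0.37) = 0.01106
DIC = [CO2*]/α₀ = 5.741×10^-5 / 0.01106 = 5.192 mmol/kg
[CO3²⁻] = α₂·DIC; α₂ = 0.02592, so [CO3²⁻] = 0.02592 × 5.192 = 0.135 mmol/kg

[CO3²⁻] = 0.135 mmol/kg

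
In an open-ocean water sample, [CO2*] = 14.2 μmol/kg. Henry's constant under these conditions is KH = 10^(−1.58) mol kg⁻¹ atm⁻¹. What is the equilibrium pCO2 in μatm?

pCO2 = 540 μatm

KH = 10^(−1.58) = 2.630×10^-2 mol kg⁻¹ atm⁻¹
pCO2 = [CO2*]/KH = 14.2×10^-6 / 2.630×10^-2 = 5.40×10^-4 atm = 540 μatm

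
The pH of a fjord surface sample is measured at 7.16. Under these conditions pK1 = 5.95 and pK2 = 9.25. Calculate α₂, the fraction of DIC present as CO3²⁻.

α₂ = 0.00760

α₂ = 1 / (1 + [H⁺]/K2 + [H⁺]²/(K1K2)) = 1 / (1 + 10^+2.09 + 10^+0.88)
   = 1 / (1 + 123.03 + 7.5858) = 1/131.61 = 0.007598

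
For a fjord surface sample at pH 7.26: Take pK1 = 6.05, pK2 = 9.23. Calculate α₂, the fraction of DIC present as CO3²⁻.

α₂ = 1 / (1 + [H⁺]/K2 + [H⁺]²/(K1K2)) = 1 / (1 + 10^+1.97 + 10^+0.76)
   = 1 / (1 + 93.325 + 5.7544) = 1/100.08 = 0.009992

α₂ = 0.00999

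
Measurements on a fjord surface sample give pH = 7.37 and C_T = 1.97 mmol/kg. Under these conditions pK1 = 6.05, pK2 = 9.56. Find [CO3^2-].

α₂ = 1 / (1 + [H⁺]/K2 + [H⁺]²/(K1K2)) = 1 / (1 + 10^+2.19 + 10^+0.87)
   = 1 / (1 + 154.88 + 7.4131) = 1/163.29 = 0.006124
[CO3²⁻] = α₂ × DIC = 0.006124 × 1.97 = 0.0121 mmol/kg = 12.1 μmol/kg

[CO3²⁻] = 12.1 μmol/kg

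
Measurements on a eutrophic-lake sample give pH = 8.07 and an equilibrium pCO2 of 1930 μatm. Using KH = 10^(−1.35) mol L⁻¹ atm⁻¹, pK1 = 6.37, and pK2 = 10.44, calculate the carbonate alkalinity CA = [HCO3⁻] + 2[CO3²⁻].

[CO2*] = KH · pCO2 = 10^(−1.35) × 1930×10^-6 = 8.621×10^-5 mol/L
α₀ = 1/(1 + K1/[H⁺] + K1K2/[H⁺]²) = 1/(1 + 10^+1.70 + 10^-0.67) = 0.01948
DIC = [CO2*]/α₀ = 8.621×10^-5 / 0.01948 = 4.425 mmol/L
CA = (α₁ + 2α₂)·DIC = (0.9764 + 2×0.004165) × 4.425 = 4.36 mmol/L

CA = 4.36 mmol/L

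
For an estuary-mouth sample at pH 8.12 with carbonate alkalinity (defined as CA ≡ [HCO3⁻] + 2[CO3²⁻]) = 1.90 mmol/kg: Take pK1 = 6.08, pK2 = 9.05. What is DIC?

CA = [HCO3⁻] + 2[CO3²⁻] = (α₁ + 2α₂)·DIC
At pH 8.12: [H⁺]/K1 = 10^-2.04 = 0.0091201, K2/[H⁺] = 10^-0.93 = 0.11749
α₁ = 1/(1 + 0.0091201 + 0.11749) = 1/1.1266 = 0.8876; α₂ = α₁·K2/[H⁺] = 0.1043
α₁ + 2α₂ = 1.0962
DIC = CA / (α₁ + 2α₂) = 1.90 / 1.0962 = 1.73 mmol/kg

DIC = 1.73 mmol/kg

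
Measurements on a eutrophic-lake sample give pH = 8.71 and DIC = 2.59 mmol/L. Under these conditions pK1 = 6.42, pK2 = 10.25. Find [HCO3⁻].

[HCO3⁻] = 2.50 mmol/L

α₁ = 1 / (1 + [H⁺]/K1 + K2/[H⁺]) = 1 / (1 + 10^-2.29 + 10^-1.54)
   = 1 / (1 + 0.0051286 + 0.028840) = 1/1.0340 = 0.9671
[HCO3⁻] = α₁ × DIC = 0.9671 × 2.59 = 2.50 mmol/L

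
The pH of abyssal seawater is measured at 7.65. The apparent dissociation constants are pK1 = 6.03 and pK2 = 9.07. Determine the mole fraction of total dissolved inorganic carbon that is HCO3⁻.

α₁ = 0.942

α₁ = 1 / (1 + [H⁺]/K1 + K2/[H⁺]) = 1 / (1 + 10^-1.62 + 10^-1.42)
   = 1 / (1 + 0.023988 + 0.038019) = 1/1.0620 = 0.9416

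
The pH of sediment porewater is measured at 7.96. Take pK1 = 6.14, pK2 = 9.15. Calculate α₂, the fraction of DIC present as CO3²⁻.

α₂ = 1 / (1 + [H⁺]/K2 + [H⁺]²/(K1K2)) = 1 / (1 + 10^+1.19 + 10^-0.63)
   = 1 / (1 + 15.488 + 0.23442) = 1/16.723 = 0.05980

α₂ = 0.0598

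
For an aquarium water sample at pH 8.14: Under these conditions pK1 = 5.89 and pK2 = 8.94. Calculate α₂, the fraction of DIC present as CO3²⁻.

α₂ = 0.136

α₂ = 1 / (1 + [H⁺]/K2 + [H⁺]²/(K1K2)) = 1 / (1 + 10^+0.80 + 10^-1.45)
   = 1 / (1 + 6.3096 + 0.035481) = 1/7.3451 = 0.1361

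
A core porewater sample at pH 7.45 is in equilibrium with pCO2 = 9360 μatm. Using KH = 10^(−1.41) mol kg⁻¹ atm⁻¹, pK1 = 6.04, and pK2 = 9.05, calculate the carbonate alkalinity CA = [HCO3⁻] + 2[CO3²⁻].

CA = 9.83 mmol/kg

[CO2*] = KH · pCO2 = 10^(−1.41) × 9360×10^-6 = 3.641×10^-4 mol/kg
α₀ = 1/(1 + K1/[H⁺] + K1K2/[H⁺]²) = 1/(1 + 10^+1.41 + 10^-0.19) = 0.03656
DIC = [CO2*]/α₀ = 3.641×10^-4 / 0.03656 = 9.959 mmol/kg
CA = (α₁ + 2α₂)·DIC = (0.9398 + 2×0.02361) × 9.959 = 9.83 mmol/kg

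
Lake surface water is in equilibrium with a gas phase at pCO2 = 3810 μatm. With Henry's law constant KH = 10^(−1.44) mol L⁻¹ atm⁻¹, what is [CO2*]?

KH = 10^(−1.44) = 3.631×10^-2 mol L⁻¹ atm⁻¹
[CO2*] = KH · pCO2 = 3.631×10^-2 × 3810×10^-6 atm = 1.38×10^-4 mol/L

[CO2*] = 138 μmol/L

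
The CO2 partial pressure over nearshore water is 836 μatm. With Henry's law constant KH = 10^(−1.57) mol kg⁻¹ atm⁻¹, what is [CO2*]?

[CO2*] = 22.5 μmol/kg

KH = 10^(−1.57) = 2.692×10^-2 mol kg⁻¹ atm⁻¹
[CO2*] = KH · pCO2 = 2.692×10^-2 × 836×10^-6 atm = 2.25×10^-5 mol/kg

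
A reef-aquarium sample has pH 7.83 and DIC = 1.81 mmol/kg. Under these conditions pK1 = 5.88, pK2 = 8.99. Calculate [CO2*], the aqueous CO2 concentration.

α₀ = 1 / (1 + K1/[H⁺] + K1K2/[H⁺]²) = 1 / (1 + 10^+1.95 + 10^+0.79)
   = 1 / (1 + 89.125 + 6.1660) = 1/96.291 = 0.01039
[CO2*] = α₀ × DIC = 0.01039 × 1.81 = 0.0188 mmol/kg = 18.8 μmol/kg

[CO2*] = 18.8 μmol/kg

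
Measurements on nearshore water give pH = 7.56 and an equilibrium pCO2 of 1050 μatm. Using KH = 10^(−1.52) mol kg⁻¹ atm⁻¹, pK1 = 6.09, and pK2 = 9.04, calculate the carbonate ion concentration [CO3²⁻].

[CO3²⁻] = 0.0310 mmol/kg

[CO2*] = KH · pCO2 = 10^(−1.52) × 1050×10^-6 = 3.171×10^-5 mol/kg
α₀ = 1/(1 + K1/[H⁺] + K1K2/[H⁺]²) = 1/(1 + 10^+1.47 + 10^-0.01) = 0.03176
DIC = [CO2*]/α₀ = 3.171×10^-5 / 0.03176 = 0.9985 mmol/kg
[CO3²⁻] = α₂·DIC; α₂ = 0.03103, so [CO3²⁻] = 0.03103 × 0.9985 = 0.0310 mmol/kg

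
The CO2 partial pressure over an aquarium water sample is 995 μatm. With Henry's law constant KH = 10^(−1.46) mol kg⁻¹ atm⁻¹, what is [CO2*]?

[CO2*] = 34.5 μmol/kg

KH = 10^(−1.46) = 3.467×10^-2 mol kg⁻¹ atm⁻¹
[CO2*] = KH · pCO2 = 3.467×10^-2 × 995×10^-6 atm = 3.45×10^-5 mol/kg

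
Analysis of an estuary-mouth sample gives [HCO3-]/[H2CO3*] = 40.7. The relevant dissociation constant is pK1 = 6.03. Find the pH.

From K1 = [H⁺][HCO3-]/[H2CO3*]:  pH = pK1 + log₁₀([HCO3-]/[H2CO3*])
log₁₀(40.7) = +1.610
pH = 6.03 + (+1.610) = 7.64

pH = 7.64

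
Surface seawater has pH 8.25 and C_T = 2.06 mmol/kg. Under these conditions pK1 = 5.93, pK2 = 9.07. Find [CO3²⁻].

[CO3²⁻] = 0.270 mmol/kg

α₂ = 1 / (1 + [H⁺]/K2 + [H⁺]²/(K1K2)) = 1 / (1 + 10^+0.82 + 10^-1.50)
   = 1 / (1 + 6.6069 + 0.031623) = 1/7.6386 = 0.1309
[CO3²⁻] = α₂ × DIC = 0.1309 × 2.06 = 0.270 mmol/kg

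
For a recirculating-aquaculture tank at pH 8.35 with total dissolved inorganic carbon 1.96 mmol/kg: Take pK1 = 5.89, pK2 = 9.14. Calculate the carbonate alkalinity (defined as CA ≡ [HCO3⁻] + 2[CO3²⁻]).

CA = [HCO3⁻] + 2[CO3²⁻] = (α₁ + 2α₂)·DIC
At pH 8.35: [H⁺]/K1 = 10^-2.46 = 0.0034674, K2/[H⁺] = 10^-0.79 = 0.16218
α₁ = 1/(1 + 0.0034674 + 0.16218) = 1/1.1656 = 0.8579; α₂ = α₁·K2/[H⁺] = 0.1391
α₁ + 2α₂ = 1.1362
CA = 1.1362 × 1.96 = 2.23 mmol/kg

CA = 2.23 mmol/kg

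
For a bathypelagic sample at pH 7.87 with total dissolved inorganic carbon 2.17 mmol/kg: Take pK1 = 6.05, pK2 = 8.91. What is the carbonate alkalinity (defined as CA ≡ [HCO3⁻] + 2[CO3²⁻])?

CA = [HCO3⁻] + 2[CO3²⁻] = (α₁ + 2α₂)·DIC
At pH 7.87: [H⁺]/K1 = 10^-1.82 = 0.015136, K2/[H⁺] = 10^-1.04 = 0.091201
α₁ = 1/(1 + 0.015136 + 0.091201) = 1/1.1063 = 0.9039; α₂ = α₁·K2/[H⁺] = 0.08244
α₁ + 2α₂ = 1.0688
CA = 1.0688 × 2.17 = 2.32 mmol/kg

CA = 2.32 mmol/kg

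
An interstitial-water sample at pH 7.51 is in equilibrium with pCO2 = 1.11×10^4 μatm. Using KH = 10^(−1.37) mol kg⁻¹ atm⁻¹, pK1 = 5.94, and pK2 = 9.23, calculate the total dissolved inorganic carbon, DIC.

[CO2*] = KH · pCO2 = 10^(−1.37) × 1.11×10^4×10^-6 = 4.735×10^-4 mol/kg
α₀ = 1/(1 + K1/[H⁺] + K1K2/[H⁺]²) = 1/(1 + 10^+1.57 + 10^-0.15) = 0.02573
DIC = [CO2*]/α₀ = 4.735×10^-4 / 0.02573 = 18.4 mmol/kg

DIC = 18.4 mmol/kg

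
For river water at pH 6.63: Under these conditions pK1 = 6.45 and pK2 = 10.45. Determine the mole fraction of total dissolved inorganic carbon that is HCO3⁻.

α₁ = 1 / (1 + [H⁺]/K1 + K2/[H⁺]) = 1 / (1 + 10^-0.18 + 10^-3.82)
   = 1 / (1 + 0.66069 + 0.00015136) = 1/1.6608 = 0.6021

α₁ = 0.602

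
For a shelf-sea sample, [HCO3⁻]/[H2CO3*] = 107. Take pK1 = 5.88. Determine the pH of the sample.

From K1 = [H⁺][HCO3⁻]/[H2CO3*]:  pH = pK1 + log₁₀([HCO3⁻]/[H2CO3*])
log₁₀(107) = +2.029
pH = 5.88 + (+2.029) = 7.91

pH = 7.91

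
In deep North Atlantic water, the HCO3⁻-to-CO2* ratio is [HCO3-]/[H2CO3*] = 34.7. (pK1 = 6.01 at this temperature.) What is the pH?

pH = 7.55

From K1 = [H⁺][HCO3-]/[H2CO3*]:  pH = pK1 + log₁₀([HCO3-]/[H2CO3*])
log₁₀(34.7) = +1.540
pH = 6.01 + (+1.540) = 7.55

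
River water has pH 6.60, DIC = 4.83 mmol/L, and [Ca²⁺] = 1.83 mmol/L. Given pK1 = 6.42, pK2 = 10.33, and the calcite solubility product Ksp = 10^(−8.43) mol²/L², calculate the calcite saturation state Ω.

α₂ = 1 / (1 + [H⁺]/K2 + [H⁺]²/(K1K2)) = 1 / (1 + 10^+3.73 + 10^+3.55)
   = 1 / (1 + 5370.3 + 3548.1) = 1/8919.5 = 0.0001121
[CO3²⁻] = α₂ × DIC = 0.0001121 × 4.83 = 0.0005415 mmol/L = 0.5415 μmol/L
Ksp = 10^(−8.43) = 3.715×10^-9
Ω = [Ca²⁺][CO3²⁻]/Ksp = (1.83×10^-3)(5.415×10^-7) / 3.715×10^-9 = 0.267

Ω = 0.267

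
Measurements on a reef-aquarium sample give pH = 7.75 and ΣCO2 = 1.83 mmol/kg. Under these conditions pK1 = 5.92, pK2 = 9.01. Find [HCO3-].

[HCO3⁻] = 1.71 mmol/kg

α₁ = 1 / (1 + [H⁺]/K1 + K2/[H⁺]) = 1 / (1 + 10^-1.83 + 10^-1.26)
   = 1 / (1 + 0.014791 + 0.054954) = 1/1.0697 = 0.9348
[HCO3⁻] = α₁ × DIC = 0.9348 × 1.83 = 1.71 mmol/kg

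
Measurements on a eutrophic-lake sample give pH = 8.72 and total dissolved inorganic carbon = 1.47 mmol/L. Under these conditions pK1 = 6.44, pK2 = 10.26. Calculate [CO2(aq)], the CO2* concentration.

[CO2*] = 7.46 μmol/L

α₀ = 1 / (1 + K1/[H⁺] + K1K2/[H⁺]²) = 1 / (1 + 10^+2.28 + 10^+0.74)
   = 1 / (1 + 190.55 + 5.4954) = 1/197.04 = 0.005075
[CO2*] = α₀ × DIC = 0.005075 × 1.47 = 0.00746 mmol/L = 7.46 μmol/L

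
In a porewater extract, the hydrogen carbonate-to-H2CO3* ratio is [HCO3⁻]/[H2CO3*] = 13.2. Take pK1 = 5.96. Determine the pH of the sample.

pH = 7.08

From K1 = [H⁺][HCO3⁻]/[H2CO3*]:  pH = pK1 + log₁₀([HCO3⁻]/[H2CO3*])
log₁₀(13.2) = +1.121
pH = 5.96 + (+1.121) = 7.08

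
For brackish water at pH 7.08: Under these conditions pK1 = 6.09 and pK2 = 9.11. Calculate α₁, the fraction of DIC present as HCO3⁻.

α₁ = 1 / (1 + [H⁺]/K1 + K2/[H⁺]) = 1 / (1 + 10^-0.99 + 10^-2.03)
   = 1 / (1 + 0.10233 + 0.0093325) = 1/1.1117 = 0.8996

α₁ = 0.900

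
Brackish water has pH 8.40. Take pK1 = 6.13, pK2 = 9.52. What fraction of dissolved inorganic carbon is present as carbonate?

α₂ = 1 / (1 + [H⁺]/K2 + [H⁺]²/(K1K2)) = 1 / (1 + 10^+1.12 + 10^-1.15)
   = 1 / (1 + 13.183 + 0.070795) = 1/14.253 = 0.07016

α₂ = 0.0702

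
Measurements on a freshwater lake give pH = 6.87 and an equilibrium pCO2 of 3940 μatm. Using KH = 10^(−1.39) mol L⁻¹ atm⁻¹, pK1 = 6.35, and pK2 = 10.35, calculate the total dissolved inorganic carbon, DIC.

[CO2*] = KH · pCO2 = 10^(−1.39) × 3940×10^-6 = 1.605×10^-4 mol/L
α₀ = 1/(1 + K1/[H⁺] + K1K2/[H⁺]²) = 1/(1 + 10^+0.52 + 10^-2.96) = 0.2319
DIC = [CO2*]/α₀ = 1.605×10^-4 / 0.2319 = 0.692 mmol/L

DIC = 0.692 mmol/L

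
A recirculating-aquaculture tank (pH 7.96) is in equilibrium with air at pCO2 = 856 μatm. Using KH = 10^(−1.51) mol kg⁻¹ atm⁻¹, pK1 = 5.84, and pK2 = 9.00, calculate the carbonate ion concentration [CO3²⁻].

[CO3²⁻] = 0.318 mmol/kg

[CO2*] = KH · pCO2 = 10^(−1.51) × 856×10^-6 = 2.645×10^-5 mol/kg
α₀ = 1/(1 + K1/[H⁺] + K1K2/[H⁺]²) = 1/(1 + 10^+2.12 + 10^+1.08) = 0.006904
DIC = [CO2*]/α₀ = 2.645×10^-5 / 0.006904 = 3.832 mmol/kg
[CO3²⁻] = α₂·DIC; α₂ = 0.08300, so [CO3²⁻] = 0.08300 × 3.832 = 0.318 mmol/kg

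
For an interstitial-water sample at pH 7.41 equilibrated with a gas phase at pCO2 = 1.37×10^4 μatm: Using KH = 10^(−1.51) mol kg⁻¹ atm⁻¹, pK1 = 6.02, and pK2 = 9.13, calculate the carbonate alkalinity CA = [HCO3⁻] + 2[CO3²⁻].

CA = 10.8 mmol/kg

[CO2*] = KH · pCO2 = 10^(−1.51) × 1.37×10^4×10^-6 = 4.234×10^-4 mol/kg
α₀ = 1/(1 + K1/[H⁺] + K1K2/[H⁺]²) = 1/(1 + 10^+1.39 + 10^-0.33) = 0.03844
DIC = [CO2*]/α₀ = 4.234×10^-4 / 0.03844 = 11.01 mmol/kg
CA = (α₁ + 2α₂)·DIC = (0.9436 + 2×0.01798) × 11.01 = 10.8 mmol/kg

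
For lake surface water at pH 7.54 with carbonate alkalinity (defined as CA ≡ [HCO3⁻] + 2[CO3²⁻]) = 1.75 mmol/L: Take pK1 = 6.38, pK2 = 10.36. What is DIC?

DIC = 1.87 mmol/L

CA = [HCO3⁻] + 2[CO3²⁻] = (α₁ + 2α₂)·DIC
At pH 7.54: [H⁺]/K1 = 10^-1.16 = 0.069183, K2/[H⁺] = 10^-2.82 = 0.0015136
α₁ = 1/(1 + 0.069183 + 0.0015136) = 1/1.0707 = 0.9340; α₂ = α₁·K2/[H⁺] = 0.001414
α₁ + 2α₂ = 0.9368
DIC = CA / (α₁ + 2α₂) = 1.75 / 0.9368 = 1.87 mmol/L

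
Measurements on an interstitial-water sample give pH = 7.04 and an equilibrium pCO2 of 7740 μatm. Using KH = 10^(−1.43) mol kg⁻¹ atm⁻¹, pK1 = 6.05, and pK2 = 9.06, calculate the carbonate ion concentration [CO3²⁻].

[CO2*] = KH · pCO2 = 10^(−1.43) × 7740×10^-6 = 2.876×10^-4 mol/kg
α₀ = 1/(1 + K1/[H⁺] + K1K2/[H⁺]²) = 1/(1 + 10^+0.99 + 10^-1.03) = 0.09203
DIC = [CO2*]/α₀ = 2.876×10^-4 / 0.09203 = 3.125 mmol/kg
[CO3²⁻] = α₂·DIC; α₂ = 0.008589, so [CO3²⁻] = 0.008589 × 3.125 = 0.0268 mmol/kg

[CO3²⁻] = 0.0268 mmol/kg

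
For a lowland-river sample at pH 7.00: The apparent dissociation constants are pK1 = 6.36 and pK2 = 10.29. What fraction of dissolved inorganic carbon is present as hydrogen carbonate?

α₁ = 0.813

α₁ = 1 / (1 + [H⁺]/K1 + K2/[H⁺]) = 1 / (1 + 10^-0.64 + 10^-3.29)
   = 1 / (1 + 0.22909 + 0.00051286) = 1/1.2296 = 0.8133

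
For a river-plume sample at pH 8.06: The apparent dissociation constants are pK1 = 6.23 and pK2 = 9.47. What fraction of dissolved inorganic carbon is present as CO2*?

α₀ = 0.0140

α₀ = 1 / (1 + K1/[H⁺] + K1K2/[H⁺]²) = 1 / (1 + 10^+1.83 + 10^+0.42)
   = 1 / (1 + 67.608 + 2.6303) = 1/71.239 = 0.01404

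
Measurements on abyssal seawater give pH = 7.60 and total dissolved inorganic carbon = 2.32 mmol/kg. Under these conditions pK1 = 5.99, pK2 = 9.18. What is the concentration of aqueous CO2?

[CO2*] = 0.0542 mmol/kg

α₀ = 1 / (1 + K1/[H⁺] + K1K2/[H⁺]²) = 1 / (1 + 10^+1.61 + 10^+0.03)
   = 1 / (1 + 40.738 + 1.0715) = 1/42.810 = 0.02336
[CO2*] = α₀ × DIC = 0.02336 × 2.32 = 0.0542 mmol/kg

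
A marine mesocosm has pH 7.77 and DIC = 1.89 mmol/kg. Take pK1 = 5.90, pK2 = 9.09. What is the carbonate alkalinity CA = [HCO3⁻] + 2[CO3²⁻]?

CA = 1.95 mmol/kg

CA = [HCO3⁻] + 2[CO3²⁻] = (α₁ + 2α₂)·DIC
At pH 7.77: [H⁺]/K1 = 10^-1.87 = 0.013490, K2/[H⁺] = 10^-1.32 = 0.047863
α₁ = 1/(1 + 0.013490 + 0.047863) = 1/1.0614 = 0.9422; α₂ = α₁·K2/[H⁺] = 0.04510
α₁ + 2α₂ = 1.0324
CA = 1.0324 × 1.89 = 1.95 mmol/kg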